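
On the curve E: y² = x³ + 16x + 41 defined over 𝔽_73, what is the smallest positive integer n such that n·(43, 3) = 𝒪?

2P: tangent at (43, 3): λ = (3·43² + 16)/(2·3) ≡ 15/6. 6⁻¹ ≡ 61 (mod 73), so λ ≡ 15·61 ≡ 39.
  x = λ² - 43 - 43 = 1521 - 86 ≡ 48; y = λ·(43 - 48) - 3 ≡ 21. → (48, 21)
3P: (48, 21) + (43, 3). λ = (3 - 21)/(43 - 48) ≡ 55/68 mod 73. 68⁻¹ ≡ 29 (mod 73), so λ ≡ 62.
  x = λ² - 48 - 43 = 3844 - 91 ≡ 30; y = λ·(48 - 30) - 21 ≡ 0. → (30, 0)
4P: (30, 0) + (43, 3). λ = (3 - 0)/(43 - 30) ≡ 3/13 mod 73. 13⁻¹ ≡ 45 (mod 73), so λ ≡ 62.
  x = λ² - 30 - 43 = 3844 - 73 ≡ 48; y = λ·(30 - 48) - 0 ≡ 52. → (48, 52)
5P: (48, 52) + (43, 3). λ = (3 - 52)/(43 - 48) ≡ 24/68 mod 73. 68⁻¹ ≡ 29 (mod 73) since 68·29 = 1972 ≡ 1, so λ ≡ 39.
  x = λ² - 48 - 43 = 1521 - 91 ≡ 43; y = λ·(48 - 43) - 52 ≡ 70. → (43, 70)
6P: (43, 70) + (43, 3): same x and y₁ ≡ -y₂, so the sum is 𝒪.
6P = 𝒪, so the order is 6.

6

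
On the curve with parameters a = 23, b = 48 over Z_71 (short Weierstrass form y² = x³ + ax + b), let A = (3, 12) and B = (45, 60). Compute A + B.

(3, 12) + (45, 60). λ = (60 - 12)/(45 - 3) ≡ 48/42 mod 71. 42⁻¹ ≡ 22 (mod 71) since 42·22 = 924 ≡ 1, so λ ≡ 62.
  x = λ² - 3 - 45 = 3844 - 48 ≡ 33; y = λ·(3 - 33) - 12 ≡ 45. → (33, 45)

(33, 45)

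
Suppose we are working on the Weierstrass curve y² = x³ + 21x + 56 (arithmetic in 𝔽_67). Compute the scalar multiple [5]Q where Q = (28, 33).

Double-and-add on 5 = (101)₂. Start with Q = (28, 33) for the leading 1-bit.
double: tangent at (28, 33): λ = (3·28² + 21)/(2·33) ≡ 28/66. 66⁻¹ ≡ 66 (mod 67), so λ ≡ 28·66 ≡ 39.
  x = λ² - 28 - 28 = 1521 - 56 ≡ 58; y = λ·(28 - 58) - 33 ≡ 3. → (58, 3)
double: tangent at (58, 3): λ = (3·58² + 21)/(2·3) ≡ 63/6. 6⁻¹ ≡ 56 (mod 67) since 6·56 = 336 ≡ 1, so λ ≡ 63·56 ≡ 44.
  x = λ² - 58 - 58 = 1936 - 116 ≡ 11; y = λ·(58 - 11) - 3 ≡ 55. → (11, 55)
add Q: (11, 55) + (28, 33). λ = (33 - 55)/(28 - 11) ≡ 45/17 mod 67. 17⁻¹ ≡ 4 (mod 67), so λ ≡ 46.
  x = λ² - 11 - 28 = 2116 - 39 ≡ 0; y = λ·(11 - 0) - 55 ≡ 49. → (0, 49)

(0, 49)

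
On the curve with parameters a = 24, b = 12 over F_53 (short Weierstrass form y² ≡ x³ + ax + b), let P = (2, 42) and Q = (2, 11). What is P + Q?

The two points share x = 2 and their y-coordinates satisfy 42 + 11 ≡ 0 (mod 53), so they are inverses. Their sum is 𝒪.

O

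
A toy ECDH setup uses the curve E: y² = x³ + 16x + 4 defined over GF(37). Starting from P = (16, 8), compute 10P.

Repeated addition: build up to 10P.
2P: tangent at (16, 8): λ = (3·16² + 16)/(2·8) ≡ 7/16. 16⁻¹ ≡ 7 (mod 37), so λ ≡ 7·7 ≡ 12.
  x = λ² - 16 - 16 = 144 - 32 ≡ 1; y = λ·(16 - 1) - 8 ≡ 24. → (1, 24)
3P: (1, 24) + (16, 8). λ = (8 - 24)/(16 - 1) ≡ 21/15 mod 37. 15⁻¹ ≡ 5 (mod 37), so λ ≡ 31.
  x = λ² - 1 - 16 = 961 - 17 ≡ 19; y = λ·(1 - 19) - 24 ≡ 10. → (19, 10)
4P: (19, 10) + (16, 8). λ = (8 - 10)/(16 - 19) ≡ 35/34 mod 37. 34⁻¹ ≡ 12 (mod 37) since 34·12 = 408 ≡ 1, so λ ≡ 13.
  x = λ² - 19 - 16 = 169 - 35 ≡ 23; y = λ·(19 - 23) - 10 ≡ 12. → (23, 12)
5P: (23, 12) + (16, 8). λ = (8 - 12)/(16 - 23) ≡ 33/30 mod 37. 30⁻¹ ≡ 21 (mod 37), so λ ≡ 27.
  x = λ² - 23 - 16 = 729 - 39 ≡ 24; y = λ·(23 - 24) - 12 ≡ 35. → (24, 35)
6P: (24, 35) + (16, 8). λ = (8 - 35)/(16 - 24) ≡ 10/29 mod 37. 29⁻¹ ≡ 23 (mod 37) since 29·23 = 667 ≡ 1, so λ ≡ 8.
  x = λ² - 24 - 16 = 64 - 40 ≡ 24; y = λ·(24 - 24) - 35 ≡ 2. → (24, 2)
7P: (24, 2) + (16, 8). λ = (8 - 2)/(16 - 24) ≡ 6/29 mod 37. 29⁻¹ ≡ 23 (mod 37), so λ ≡ 27.
  x = λ² - 24 - 16 = 729 - 40 ≡ 23; y = λ·(24 - 23) - 2 ≡ 25. → (23, 25)
8P: (23, 25) + (16, 8). λ = (8 - 25)/(16 - 23) ≡ 20/30 mod 37. 30⁻¹ ≡ 21 (mod 37) since 30·21 = 630 ≡ 1, so λ ≡ 13.
  x = λ² - 23 - 16 = 169 - 39 ≡ 19; y = λ·(23 - 19) - 25 ≡ 27. → (19, 27)
9P: (19, 27) + (16, 8). λ = (8 - 27)/(16 - 19) ≡ 18/34 mod 37. 34⁻¹ ≡ 12 (mod 37) since 34·12 = 408 ≡ 1, so λ ≡ 31.
  x = λ² - 19 - 16 = 961 - 35 ≡ 1; y = λ·(19 - 1) - 27 ≡ 13. → (1, 13)
10P: (1, 13) + (16, 8). λ = (8 - 13)/(16 - 1) ≡ 32/15 mod 37. 15⁻¹ ≡ 5 (mod 37), so λ ≡ 12.
  x = λ² - 1 - 16 = 144 - 17 ≡ 16; y = λ·(1 - 16) - 13 ≡ 29. → (16, 29)

(16, 29)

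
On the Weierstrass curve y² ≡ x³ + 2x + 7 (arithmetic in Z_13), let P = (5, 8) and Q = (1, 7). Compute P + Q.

(5, 8) + (1, 7). λ = (7 - 8)/(1 - 5) ≡ 12/9 mod 13. 9⁻¹ ≡ 3 (mod 13), so λ ≡ 10.
  x = λ² - 5 - 1 = 100 - 6 ≡ 3; y = λ·(5 - 3) - 8 ≡ 12. → (3, 12)

(3, 12)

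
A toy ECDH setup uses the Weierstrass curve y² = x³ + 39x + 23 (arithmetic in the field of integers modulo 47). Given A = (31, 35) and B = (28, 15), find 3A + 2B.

(42, 28)

First 3A:
Repeated addition: build up to 3A.
2A: tangent at (31, 35): λ = (3·31² + 39)/(2·35) ≡ 8/23. 23⁻¹ ≡ 45 (mod 47) since 23·45 = 1035 ≡ 1, so λ ≡ 8·45 ≡ 31.
  x = λ² - 31 - 31 = 961 - 62 ≡ 6; y = λ·(31 - 6) - 35 ≡ 35. → (6, 35)
3A: (6, 35) + (31, 35). λ = (35 - 35)/(31 - 6) ≡ 0/25 mod 47. 25⁻¹ ≡ 32 (mod 47), so λ ≡ 0.
  x = λ² - 6 - 31 = 0 - 37 ≡ 10; y = λ·(6 - 10) - 35 ≡ 12. → (10, 12)
3A = (10, 12).
Next 2B:
Repeated addition: build up to 2B.
2B: tangent at (28, 15): λ = (3·28² + 39)/(2·15) ≡ 41/30. 30⁻¹ ≡ 11 (mod 47), so λ ≡ 41·11 ≡ 28.
  x = λ² - 28 - 28 = 784 - 56 ≡ 23; y = λ·(28 - 23) - 15 ≡ 31. → (23, 31)
2B = (23, 31).
Finally 3A + 2B:
(10, 12) + (23, 31). λ = (31 - 12)/(23 - 10) ≡ 19/13 mod 47. 13⁻¹ ≡ 29 (mod 47) since 13·29 = 377 ≡ 1, so λ ≡ 34.
  x = λ² - 10 - 23 = 1156 - 33 ≡ 42; y = λ·(10 - 42) - 12 ≡ 28. → (42, 28)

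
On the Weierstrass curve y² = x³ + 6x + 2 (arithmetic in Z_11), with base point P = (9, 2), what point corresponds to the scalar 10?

(6, 1)

Double-and-add on 10 = (1010)₂. Start with P = (9, 2) for the leading 1-bit.
double: tangent at (9, 2): λ = (3·9² + 6)/(2·2) ≡ 7/4. 4⁻¹ ≡ 3 (mod 11) since 4·3 = 12 ≡ 1, so λ ≡ 7·3 ≡ 10.
  x = λ² - 9 - 9 = 100 - 18 ≡ 5; y = λ·(9 - 5) - 2 ≡ 5. → (5, 5)
double: tangent at (5, 5): λ = (3·5² + 6)/(2·5) ≡ 4/10. 10⁻¹ ≡ 10 (mod 11), so λ ≡ 4·10 ≡ 7.
  x = λ² - 5 - 5 = 49 - 10 ≡ 6; y = λ·(5 - 6) - 5 ≡ 10. → (6, 10)
add P: (6, 10) + (9, 2). λ = (2 - 10)/(9 - 6) ≡ 3/3 mod 11. 3⁻¹ ≡ 4 (mod 11), so λ ≡ 1.
  x = λ² - 6 - 9 = 1 - 15 ≡ 8; y = λ·(6 - 8) - 10 ≡ 10. → (8, 10)
double: tangent at (8, 10): λ = (3·8² + 6)/(2·10) ≡ 0/9. 9⁻¹ ≡ 5 (mod 11) since 9·5 = 45 ≡ 1, so λ ≡ 0·5 ≡ 0.
  x = λ² - 8 - 8 = 0 - 16 ≡ 6; y = λ·(8 - 6) - 10 ≡ 1. → (6, 1)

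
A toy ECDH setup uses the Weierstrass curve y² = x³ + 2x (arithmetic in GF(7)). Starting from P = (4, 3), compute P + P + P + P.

Repeated addition: build up to 4P.
2P: tangent at (4, 3): λ = (3·4² + 2)/(2·3) ≡ 1/6. 6⁻¹ ≡ 6 (mod 7) since 6·6 = 36 ≡ 1, so λ ≡ 1·6 ≡ 6.
  x = λ² - 4 - 4 = 36 - 8 ≡ 0; y = λ·(4 - 0) - 3 ≡ 0. → (0, 0)
3P: (0, 0) + (4, 3). λ = (3 - 0)/(4 - 0) ≡ 3/4 mod 7. 4⁻¹ ≡ 2 (mod 7), so λ ≡ 6.
  x = λ² - 0 - 4 = 36 - 4 ≡ 4; y = λ·(0 - 4) - 0 ≡ 4. → (4, 4)
4P: (4, 4) + (4, 3): same x and y₁ ≡ -y₂, so the sum is ∞.

O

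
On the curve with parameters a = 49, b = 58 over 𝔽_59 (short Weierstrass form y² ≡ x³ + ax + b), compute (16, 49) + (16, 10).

The two points share x = 16 and their y-coordinates satisfy 49 + 10 ≡ 0 (mod 59), so they are inverses. Their sum is the point at infinity.

O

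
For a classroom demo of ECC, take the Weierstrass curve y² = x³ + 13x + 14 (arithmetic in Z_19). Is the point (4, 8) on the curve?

no

y² = 8² ≡ 7; x³ + 13x + 14 = 130 ≡ 16 (mod 19). 7 ≠ 16.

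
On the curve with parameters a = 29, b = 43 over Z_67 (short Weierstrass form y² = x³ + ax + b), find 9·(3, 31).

Write G = (3, 31).
Repeated addition: build up to 9G.
2G: tangent at (3, 31): λ = (3·3² + 29)/(2·31) ≡ 56/62. 62⁻¹ ≡ 40 (mod 67) since 62·40 = 2480 ≡ 1, so λ ≡ 56·40 ≡ 29.
  x = λ² - 3 - 3 = 841 - 6 ≡ 31; y = λ·(3 - 31) - 31 ≡ 28. → (31, 28)
3G: (31, 28) + (3, 31). λ = (31 - 28)/(3 - 31) ≡ 3/39 mod 67. 39⁻¹ ≡ 55 (mod 67), so λ ≡ 31.
  x = λ² - 31 - 3 = 961 - 34 ≡ 56; y = λ·(31 - 56) - 28 ≡ 1. → (56, 1)
4G: (56, 1) + (3, 31). λ = (31 - 1)/(3 - 56) ≡ 30/14 mod 67. 14⁻¹ ≡ 24 (mod 67), so λ ≡ 50.
  x = λ² - 56 - 3 = 2500 - 59 ≡ 29; y = λ·(56 - 29) - 1 ≡ 9. → (29, 9)
5G: (29, 9) + (3, 31). λ = (31 - 9)/(3 - 29) ≡ 22/41 mod 67. 41⁻¹ ≡ 18 (mod 67) since 41·18 = 738 ≡ 1, so λ ≡ 61.
  x = λ² - 29 - 3 = 3721 - 32 ≡ 4; y = λ·(29 - 4) - 9 ≡ 42. → (4, 42)
6G: (4, 42) + (3, 31). λ = (31 - 42)/(3 - 4) ≡ 56/66 mod 67. 66⁻¹ ≡ 66 (mod 67) since 66·66 = 4356 ≡ 1, so λ ≡ 11.
  x = λ² - 4 - 3 = 121 - 7 ≡ 47; y = λ·(4 - 47) - 42 ≡ 21. → (47, 21)
7G: (47, 21) + (3, 31). λ = (31 - 21)/(3 - 47) ≡ 10/23 mod 67. 23⁻¹ ≡ 35 (mod 67) since 23·35 = 805 ≡ 1, so λ ≡ 15.
  x = λ² - 47 - 3 = 225 - 50 ≡ 41; y = λ·(47 - 41) - 21 ≡ 2. → (41, 2)
8G: (41, 2) + (3, 31). λ = (31 - 2)/(3 - 41) ≡ 29/29 mod 67. 29⁻¹ ≡ 37 (mod 67), so λ ≡ 1.
  x = λ² - 41 - 3 = 1 - 44 ≡ 24; y = λ·(41 - 24) - 2 ≡ 15. → (24, 15)
9G: (24, 15) + (3, 31). λ = (31 - 15)/(3 - 24) ≡ 16/46 mod 67. 46⁻¹ ≡ 51 (mod 67) since 46·51 = 2346 ≡ 1, so λ ≡ 12.
  x = λ² - 24 - 3 = 144 - 27 ≡ 50; y = λ·(24 - 50) - 15 ≡ 8. → (50, 8)

(50, 8)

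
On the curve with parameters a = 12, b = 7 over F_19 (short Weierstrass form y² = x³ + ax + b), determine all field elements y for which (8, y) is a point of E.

x³ + 12x + 7 = 615 ≡ 7 (mod 19).
Square roots of 7 mod 19: 8 and 11 (since 8² = 64 ≡ 7).

8, 11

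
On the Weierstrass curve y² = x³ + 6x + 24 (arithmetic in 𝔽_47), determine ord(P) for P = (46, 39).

2P: tangent at (46, 39): λ = (3·46² + 6)/(2·39) ≡ 9/31. 31⁻¹ ≡ 44 (mod 47) since 31·44 = 1364 ≡ 1, so λ ≡ 9·44 ≡ 20.
  x = λ² - 46 - 46 = 400 - 92 ≡ 26; y = λ·(46 - 26) - 39 ≡ 32. → (26, 32)
3P: (26, 32) + (46, 39). λ = (39 - 32)/(46 - 26) ≡ 7/20 mod 47. 20⁻¹ ≡ 40 (mod 47) since 20·40 = 800 ≡ 1, so λ ≡ 45.
  x = λ² - 26 - 46 = 2025 - 72 ≡ 26; y = λ·(26 - 26) - 32 ≡ 15. → (26, 15)
4P: (26, 15) + (46, 39). λ = (39 - 15)/(46 - 26) ≡ 24/20 mod 47. 20⁻¹ ≡ 40 (mod 47), so λ ≡ 20.
  x = λ² - 26 - 46 = 400 - 72 ≡ 46; y = λ·(26 - 46) - 15 ≡ 8. → (46, 8)
5P: (46, 8) + (46, 39): same x and y₁ ≡ -y₂, so the sum is 𝒪.
5P = 𝒪, so the order is 5.

5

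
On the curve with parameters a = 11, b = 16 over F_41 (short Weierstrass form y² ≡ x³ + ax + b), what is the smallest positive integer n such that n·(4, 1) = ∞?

11

2P: tangent at (4, 1): λ = (3·4² + 11)/(2·1) ≡ 18/2. 2⁻¹ ≡ 21 (mod 41), so λ ≡ 18·21 ≡ 9.
  x = λ² - 4 - 4 = 81 - 8 ≡ 32; y = λ·(4 - 32) - 1 ≡ 34. → (32, 34)
3P: (32, 34) + (4, 1). λ = (1 - 34)/(4 - 32) ≡ 8/13 mod 41. 13⁻¹ ≡ 19 (mod 41) since 13·19 = 247 ≡ 1, so λ ≡ 29.
  x = λ² - 32 - 4 = 841 - 36 ≡ 26; y = λ·(32 - 26) - 34 ≡ 17. → (26, 17)
4P: (26, 17) + (4, 1). λ = (1 - 17)/(4 - 26) ≡ 25/19 mod 41. 19⁻¹ ≡ 13 (mod 41) since 19·13 = 247 ≡ 1, so λ ≡ 38.
  x = λ² - 26 - 4 = 1444 - 30 ≡ 20; y = λ·(26 - 20) - 17 ≡ 6. → (20, 6)
5P: (20, 6) + (4, 1). λ = (1 - 6)/(4 - 20) ≡ 36/25 mod 41. 25⁻¹ ≡ 23 (mod 41), so λ ≡ 8.
  x = λ² - 20 - 4 = 64 - 24 ≡ 40; y = λ·(20 - 40) - 6 ≡ 39. → (40, 39)
6P: (40, 39) + (4, 1). λ = (1 - 39)/(4 - 40) ≡ 3/5 mod 41. 5⁻¹ ≡ 33 (mod 41), so λ ≡ 17.
  x = λ² - 40 - 4 = 289 - 44 ≡ 40; y = λ·(40 - 40) - 39 ≡ 2. → (40, 2)
7P: (40, 2) + (4, 1). λ = (1 - 2)/(4 - 40) ≡ 40/5 mod 41. 5⁻¹ ≡ 33 (mod 41) since 5·33 = 165 ≡ 1, so λ ≡ 8.
  x = λ² - 40 - 4 = 64 - 44 ≡ 20; y = λ·(40 - 20) - 2 ≡ 35. → (20, 35)
8P: (20, 35) + (4, 1). λ = (1 - 35)/(4 - 20) ≡ 7/25 mod 41. 25⁻¹ ≡ 23 (mod 41) since 25·23 = 575 ≡ 1, so λ ≡ 38.
  x = λ² - 20 - 4 = 1444 - 24 ≡ 26; y = λ·(20 - 26) - 35 ≡ 24. → (26, 24)
9P: (26, 24) + (4, 1). λ = (1 - 24)/(4 - 26) ≡ 18/19 mod 41. 19⁻¹ ≡ 13 (mod 41), so λ ≡ 29.
  x = λ² - 26 - 4 = 841 - 30 ≡ 32; y = λ·(26 - 32) - 24 ≡ 7. → (32, 7)
10P: (32, 7) + (4, 1). λ = (1 - 7)/(4 - 32) ≡ 35/13 mod 41. 13⁻¹ ≡ 19 (mod 41), so λ ≡ 9.
  x = λ² - 32 - 4 = 81 - 36 ≡ 4; y = λ·(32 - 4) - 7 ≡ 40. → (4, 40)
11P: (4, 40) + (4, 1): same x and y₁ ≡ -y₂, so the sum is ∞.
11P = ∞, so the order is 11.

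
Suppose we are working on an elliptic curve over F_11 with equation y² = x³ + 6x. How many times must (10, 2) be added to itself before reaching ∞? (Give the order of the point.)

6

2P: tangent at (10, 2): λ = (3·10² + 6)/(2·2) ≡ 9/4. 4⁻¹ ≡ 3 (mod 11) since 4·3 = 12 ≡ 1, so λ ≡ 9·3 ≡ 5.
  x = λ² - 10 - 10 = 25 - 20 ≡ 5; y = λ·(10 - 5) - 2 ≡ 1. → (5, 1)
3P: (5, 1) + (10, 2). λ = (2 - 1)/(10 - 5) ≡ 1/5 mod 11. 5⁻¹ ≡ 9 (mod 11) since 5·9 = 45 ≡ 1, so λ ≡ 9.
  x = λ² - 5 - 10 = 81 - 15 ≡ 0; y = λ·(5 - 0) - 1 ≡ 0. → (0, 0)
4P: (0, 0) + (10, 2). λ = (2 - 0)/(10 - 0) ≡ 2/10 mod 11. 10⁻¹ ≡ 10 (mod 11), so λ ≡ 9.
  x = λ² - 0 - 10 = 81 - 10 ≡ 5; y = λ·(0 - 5) - 0 ≡ 10. → (5, 10)
5P: (5, 10) + (10, 2). λ = (2 - 10)/(10 - 5) ≡ 3/5 mod 11. 5⁻¹ ≡ 9 (mod 11), so λ ≡ 5.
  x = λ² - 5 - 10 = 25 - 15 ≡ 10; y = λ·(5 - 10) - 10 ≡ 9. → (10, 9)
6P: (10, 9) + (10, 2): same x and y₁ ≡ -y₂, so the sum is ∞.
6P = ∞, so the order is 6.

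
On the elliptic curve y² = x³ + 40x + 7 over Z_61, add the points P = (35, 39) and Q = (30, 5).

(35, 39) + (30, 5). λ = (5 - 39)/(30 - 35) ≡ 27/56 mod 61. 56⁻¹ ≡ 12 (mod 61) since 56·12 = 672 ≡ 1, so λ ≡ 19.
  x = λ² - 35 - 30 = 361 - 65 ≡ 52; y = λ·(35 - 52) - 39 ≡ 4. → (52, 4)

(52, 4)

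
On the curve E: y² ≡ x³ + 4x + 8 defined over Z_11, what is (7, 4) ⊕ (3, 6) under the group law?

(4, 0)

(7, 4) + (3, 6). λ = (6 - 4)/(3 - 7) ≡ 2/7 mod 11. 7⁻¹ ≡ 8 (mod 11), so λ ≡ 5.
  x = λ² - 7 - 3 = 25 - 10 ≡ 4; y = λ·(7 - 4) - 4 ≡ 0. → (4, 0)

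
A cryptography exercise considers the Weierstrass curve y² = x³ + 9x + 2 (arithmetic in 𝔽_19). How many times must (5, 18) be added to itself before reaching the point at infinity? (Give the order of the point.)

2P: tangent at (5, 18): λ = (3·5² + 9)/(2·18) ≡ 8/17. 17⁻¹ ≡ 9 (mod 19), so λ ≡ 8·9 ≡ 15.
  x = λ² - 5 - 5 = 225 - 10 ≡ 6; y = λ·(5 - 6) - 18 ≡ 5. → (6, 5)
3P: (6, 5) + (5, 18). λ = (18 - 5)/(5 - 6) ≡ 13/18 mod 19. 18⁻¹ ≡ 18 (mod 19), so λ ≡ 6.
  x = λ² - 6 - 5 = 36 - 11 ≡ 6; y = λ·(6 - 6) - 5 ≡ 14. → (6, 14)
4P: (6, 14) + (5, 18). λ = (18 - 14)/(5 - 6) ≡ 4/18 mod 19. 18⁻¹ ≡ 18 (mod 19), so λ ≡ 15.
  x = λ² - 6 - 5 = 225 - 11 ≡ 5; y = λ·(6 - 5) - 14 ≡ 1. → (5, 1)
5P: (5, 1) + (5, 18): same x and y₁ ≡ -y₂, so the sum is the point at infinity.
5P = the point at infinity, so the order is 5.

5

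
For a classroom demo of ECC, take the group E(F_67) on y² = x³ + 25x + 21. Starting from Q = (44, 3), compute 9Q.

(24, 24)

Double-and-add on 9 = (1001)₂. Start with Q = (44, 3) for the leading 1-bit.
double: tangent at (44, 3): λ = (3·44² + 25)/(2·3) ≡ 4/6. 6⁻¹ ≡ 56 (mod 67) since 6·56 = 336 ≡ 1, so λ ≡ 4·56 ≡ 23.
  x = λ² - 44 - 44 = 529 - 88 ≡ 39; y = λ·(44 - 39) - 3 ≡ 45. → (39, 45)
double: tangent at (39, 45): λ = (3·39² + 25)/(2·45) ≡ 32/23. 23⁻¹ ≡ 35 (mod 67), so λ ≡ 32·35 ≡ 48.
  x = λ² - 39 - 39 = 2304 - 78 ≡ 15; y = λ·(39 - 15) - 45 ≡ 35. → (15, 35)
double: tangent at (15, 35): λ = (3·15² + 25)/(2·35) ≡ 30/3. 3⁻¹ ≡ 45 (mod 67) since 3·45 = 135 ≡ 1, so λ ≡ 30·45 ≡ 10.
  x = λ² - 15 - 15 = 100 - 30 ≡ 3; y = λ·(15 - 3) - 35 ≡ 18. → (3, 18)
add Q: (3, 18) + (44, 3). λ = (3 - 18)/(44 - 3) ≡ 52/41 mod 67. 41⁻¹ ≡ 18 (mod 67), so λ ≡ 65.
  x = λ² - 3 - 44 = 4225 - 47 ≡ 24; y = λ·(3 - 24) - 18 ≡ 24. → (24, 24)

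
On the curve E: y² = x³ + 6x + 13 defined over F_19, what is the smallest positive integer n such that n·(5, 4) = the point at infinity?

7

2P: tangent at (5, 4): λ = (3·5² + 6)/(2·4) ≡ 5/8. 8⁻¹ ≡ 12 (mod 19) since 8·12 = 96 ≡ 1, so λ ≡ 5·12 ≡ 3.
  x = λ² - 5 - 5 = 9 - 10 ≡ 18; y = λ·(5 - 18) - 4 ≡ 14. → (18, 14)
3P: (18, 14) + (5, 4). λ = (4 - 14)/(5 - 18) ≡ 9/6 mod 19. 6⁻¹ ≡ 16 (mod 19) since 6·16 = 96 ≡ 1, so λ ≡ 11.
  x = λ² - 18 - 5 = 121 - 23 ≡ 3; y = λ·(18 - 3) - 14 ≡ 18. → (3, 18)
4P: (3, 18) + (5, 4). λ = (4 - 18)/(5 - 3) ≡ 5/2 mod 19. 2⁻¹ ≡ 10 (mod 19) since 2·10 = 20 ≡ 1, so λ ≡ 12.
  x = λ² - 3 - 5 = 144 - 8 ≡ 3; y = λ·(3 - 3) - 18 ≡ 1. → (3, 1)
5P: (3, 1) + (5, 4). λ = (4 - 1)/(5 - 3) ≡ 3/2 mod 19. 2⁻¹ ≡ 10 (mod 19) since 2·10 = 20 ≡ 1, so λ ≡ 11.
  x = λ² - 3 - 5 = 121 - 8 ≡ 18; y = λ·(3 - 18) - 1 ≡ 5. → (18, 5)
6P: (18, 5) + (5, 4). λ = (4 - 5)/(5 - 18) ≡ 18/6 mod 19. 6⁻¹ ≡ 16 (mod 19), so λ ≡ 3.
  x = λ² - 18 - 5 = 9 - 23 ≡ 5; y = λ·(18 - 5) - 5 ≡ 15. → (5, 15)
7P: (5, 15) + (5, 4): same x and y₁ ≡ -y₂, so the sum is the point at infinity.
7P = the point at infinity, so the order is 7.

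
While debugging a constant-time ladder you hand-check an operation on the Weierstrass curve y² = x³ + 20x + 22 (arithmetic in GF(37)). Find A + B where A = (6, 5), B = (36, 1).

(6, 5) + (36, 1). λ = (1 - 5)/(36 - 6) ≡ 33/30 mod 37. 30⁻¹ ≡ 21 (mod 37), so λ ≡ 27.
  x = λ² - 6 - 36 = 729 - 42 ≡ 21; y = λ·(6 - 21) - 5 ≡ 34. → (21, 34)

(21, 34)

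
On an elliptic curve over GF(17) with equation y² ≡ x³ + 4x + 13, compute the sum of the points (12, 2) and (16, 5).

(12, 2) + (16, 5). λ = (5 - 2)/(16 - 12) ≡ 3/4 mod 17. 4⁻¹ ≡ 13 (mod 17) since 4·13 = 52 ≡ 1, so λ ≡ 5.
  x = λ² - 12 - 16 = 25 - 28 ≡ 14; y = λ·(12 - 14) - 2 ≡ 5. → (14, 5)

(14, 5)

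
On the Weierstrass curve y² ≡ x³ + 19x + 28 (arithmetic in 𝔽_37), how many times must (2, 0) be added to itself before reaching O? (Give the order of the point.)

2P: (2, 0) + (2, 0): same x and y₁ ≡ -y₂, so the sum is O.
2P = O, so the order is 2.

2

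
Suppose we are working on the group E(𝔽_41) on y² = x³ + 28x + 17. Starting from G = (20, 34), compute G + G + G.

Repeated addition: build up to 3G.
2G: tangent at (20, 34): λ = (3·20² + 28)/(2·34) ≡ 39/27. 27⁻¹ ≡ 38 (mod 41) since 27·38 = 1026 ≡ 1, so λ ≡ 39·38 ≡ 6.
  x = λ² - 20 - 20 = 36 - 40 ≡ 37; y = λ·(20 - 37) - 34 ≡ 28. → (37, 28)
3G: (37, 28) + (20, 34). λ = (34 - 28)/(20 - 37) ≡ 6/24 mod 41. 24⁻¹ ≡ 12 (mod 41), so λ ≡ 31.
  x = λ² - 37 - 20 = 961 - 57 ≡ 2; y = λ·(37 - 2) - 28 ≡ 32. → (2, 32)

(2, 32)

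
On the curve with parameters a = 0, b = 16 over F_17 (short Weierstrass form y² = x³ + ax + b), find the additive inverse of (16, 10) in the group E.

-(16, 10) = (16, -10 mod 17) = (16, 7).

(16, 7)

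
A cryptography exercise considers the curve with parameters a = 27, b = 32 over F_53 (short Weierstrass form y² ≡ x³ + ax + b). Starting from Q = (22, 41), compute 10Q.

(30, 32)

Repeated addition: build up to 10Q.
2Q: tangent at (22, 41): λ = (3·22² + 27)/(2·41) ≡ 48/29. 29⁻¹ ≡ 11 (mod 53), so λ ≡ 48·11 ≡ 51.
  x = λ² - 22 - 22 = 2601 - 44 ≡ 13; y = λ·(22 - 13) - 41 ≡ 47. → (13, 47)
3Q: (13, 47) + (22, 41). λ = (41 - 47)/(22 - 13) ≡ 47/9 mod 53. 9⁻¹ ≡ 6 (mod 53), so λ ≡ 17.
  x = λ² - 13 - 22 = 289 - 35 ≡ 42; y = λ·(13 - 42) - 47 ≡ 43. → (42, 43)
4Q: (42, 43) + (22, 41). λ = (41 - 43)/(22 - 42) ≡ 51/33 mod 53. 33⁻¹ ≡ 45 (mod 53), so λ ≡ 16.
  x = λ² - 42 - 22 = 256 - 64 ≡ 33; y = λ·(42 - 33) - 43 ≡ 48. → (33, 48)
5Q: (33, 48) + (22, 41). λ = (41 - 48)/(22 - 33) ≡ 46/42 mod 53. 42⁻¹ ≡ 24 (mod 53) since 42·24 = 1008 ≡ 1, so λ ≡ 44.
  x = λ² - 33 - 22 = 1936 - 55 ≡ 26; y = λ·(33 - 26) - 48 ≡ 48. → (26, 48)
6Q: (26, 48) + (22, 41). λ = (41 - 48)/(22 - 26) ≡ 46/49 mod 53. 49⁻¹ ≡ 13 (mod 53), so λ ≡ 15.
  x = λ² - 26 - 22 = 225 - 48 ≡ 18; y = λ·(26 - 18) - 48 ≡ 19. → (18, 19)
7Q: (18, 19) + (22, 41). λ = (41 - 19)/(22 - 18) ≡ 22/4 mod 53. 4⁻¹ ≡ 40 (mod 53) since 4·40 = 160 ≡ 1, so λ ≡ 32.
  x = λ² - 18 - 22 = 1024 - 40 ≡ 30; y = λ·(18 - 30) - 19 ≡ 21. → (30, 21)
8Q: (30, 21) + (22, 41). λ = (41 - 21)/(22 - 30) ≡ 20/45 mod 53. 45⁻¹ ≡ 33 (mod 53), so λ ≡ 24.
  x = λ² - 30 - 22 = 576 - 52 ≡ 47; y = λ·(30 - 47) - 21 ≡ 48. → (47, 48)
9Q: (47, 48) + (22, 41). λ = (41 - 48)/(22 - 47) ≡ 46/28 mod 53. 28⁻¹ ≡ 36 (mod 53), so λ ≡ 13.
  x = λ² - 47 - 22 = 169 - 69 ≡ 47; y = λ·(47 - 47) - 48 ≡ 5. → (47, 5)
10Q: (47, 5) + (22, 41). λ = (41 - 5)/(22 - 47) ≡ 36/28 mod 53. 28⁻¹ ≡ 36 (mod 53), so λ ≡ 24.
  x = λ² - 47 - 22 = 576 - 69 ≡ 30; y = λ·(47 - 30) - 5 ≡ 32. → (30, 32)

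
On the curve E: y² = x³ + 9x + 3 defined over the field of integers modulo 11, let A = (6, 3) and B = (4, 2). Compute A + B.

(6, 3) + (4, 2). λ = (2 - 3)/(4 - 6) ≡ 10/9 mod 11. 9⁻¹ ≡ 5 (mod 11) since 9·5 = 45 ≡ 1, so λ ≡ 6.
  x = λ² - 6 - 4 = 36 - 10 ≡ 4; y = λ·(6 - 4) - 3 ≡ 9. → (4, 9)

(4, 9)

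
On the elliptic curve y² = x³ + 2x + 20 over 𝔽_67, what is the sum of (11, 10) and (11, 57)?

The two points share x = 11 and their y-coordinates satisfy 10 + 57 ≡ 0 (mod 67), so they are inverses. Their sum is O.

O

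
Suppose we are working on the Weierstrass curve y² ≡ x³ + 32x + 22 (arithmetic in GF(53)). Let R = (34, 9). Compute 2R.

tangent at (34, 9): λ = (3·34² + 32)/(2·9) ≡ 2/18. 18⁻¹ ≡ 3 (mod 53) since 18·3 = 54 ≡ 1, so λ ≡ 2·3 ≡ 6.
  x = λ² - 34 - 34 = 36 - 68 ≡ 21; y = λ·(34 - 21) - 9 ≡ 16. → (21, 16)

(21, 16)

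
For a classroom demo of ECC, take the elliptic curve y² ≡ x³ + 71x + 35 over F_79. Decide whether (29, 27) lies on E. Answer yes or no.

yes

y² = 27² ≡ 18; x³ + 71x + 35 = 26483 ≡ 18 (mod 79). 18 = 18.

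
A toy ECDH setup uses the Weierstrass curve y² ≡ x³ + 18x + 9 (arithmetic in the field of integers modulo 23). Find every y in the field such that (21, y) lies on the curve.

none

x³ + 18x + 9 = 9648 ≡ 11 (mod 23).
11 is a non-residue mod 23; no y exists.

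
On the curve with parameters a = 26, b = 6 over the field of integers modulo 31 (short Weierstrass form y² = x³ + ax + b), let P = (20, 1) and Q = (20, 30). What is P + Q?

O

The two points share x = 20 and their y-coordinates satisfy 1 + 30 ≡ 0 (mod 31), so they are inverses. Their sum is the point at infinity.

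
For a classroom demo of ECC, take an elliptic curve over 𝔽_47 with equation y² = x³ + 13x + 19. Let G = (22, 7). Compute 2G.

(11, 6)

tangent at (22, 7): λ = (3·22² + 13)/(2·7) ≡ 8/14. 14⁻¹ ≡ 37 (mod 47) since 14·37 = 518 ≡ 1, so λ ≡ 8·37 ≡ 14.
  x = λ² - 22 - 22 = 196 - 44 ≡ 11; y = λ·(22 - 11) - 7 ≡ 6. → (11, 6)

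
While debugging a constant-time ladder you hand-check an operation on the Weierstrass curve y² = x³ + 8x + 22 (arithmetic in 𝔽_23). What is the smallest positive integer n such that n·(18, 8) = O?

2P: tangent at (18, 8): λ = (3·18² + 8)/(2·8) ≡ 14/16. 16⁻¹ ≡ 13 (mod 23), so λ ≡ 14·13 ≡ 21.
  x = λ² - 18 - 18 = 441 - 36 ≡ 14; y = λ·(18 - 14) - 8 ≡ 7. → (14, 7)
3P: (14, 7) + (18, 8). λ = (8 - 7)/(18 - 14) ≡ 1/4 mod 23. 4⁻¹ ≡ 6 (mod 23), so λ ≡ 6.
  x = λ² - 14 - 18 = 36 - 32 ≡ 4; y = λ·(14 - 4) - 7 ≡ 7. → (4, 7)
4P: (4, 7) + (18, 8). λ = (8 - 7)/(18 - 4) ≡ 1/14 mod 23. 14⁻¹ ≡ 5 (mod 23), so λ ≡ 5.
  x = λ² - 4 - 18 = 25 - 22 ≡ 3; y = λ·(4 - 3) - 7 ≡ 21. → (3, 21)
5P: (3, 21) + (18, 8). λ = (8 - 21)/(18 - 3) ≡ 10/15 mod 23. 15⁻¹ ≡ 20 (mod 23) since 15·20 = 300 ≡ 1, so λ ≡ 16.
  x = λ² - 3 - 18 = 256 - 21 ≡ 5; y = λ·(3 - 5) - 21 ≡ 16. → (5, 16)
6P: (5, 16) + (18, 8). λ = (8 - 16)/(18 - 5) ≡ 15/13 mod 23. 13⁻¹ ≡ 16 (mod 23) since 13·16 = 208 ≡ 1, so λ ≡ 10.
  x = λ² - 5 - 18 = 100 - 23 ≡ 8; y = λ·(5 - 8) - 16 ≡ 0. → (8, 0)
7P: (8, 0) + (18, 8). λ = (8 - 0)/(18 - 8) ≡ 8/10 mod 23. 10⁻¹ ≡ 7 (mod 23) since 10·7 = 70 ≡ 1, so λ ≡ 10.
  x = λ² - 8 - 18 = 100 - 26 ≡ 5; y = λ·(8 - 5) - 0 ≡ 7. → (5, 7)
8P: (5, 7) + (18, 8). λ = (8 - 7)/(18 - 5) ≡ 1/13 mod 23. 13⁻¹ ≡ 16 (mod 23) since 13·16 = 208 ≡ 1, so λ ≡ 16.
  x = λ² - 5 - 18 = 256 - 23 ≡ 3; y = λ·(5 - 3) - 7 ≡ 2. → (3, 2)
9P: (3, 2) + (18, 8). λ = (8 - 2)/(18 - 3) ≡ 6/15 mod 23. 15⁻¹ ≡ 20 (mod 23), so λ ≡ 5.
  x = λ² - 3 - 18 = 25 - 21 ≡ 4; y = λ·(3 - 4) - 2 ≡ 16. → (4, 16)
10P: (4, 16) + (18, 8). λ = (8 - 16)/(18 - 4) ≡ 15/14 mod 23. 14⁻¹ ≡ 5 (mod 23), so λ ≡ 6.
  x = λ² - 4 - 18 = 36 - 22 ≡ 14; y = λ·(4 - 14) - 16 ≡ 16. → (14, 16)
11P: (14, 16) + (18, 8). λ = (8 - 16)/(18 - 14) ≡ 15/4 mod 23. 4⁻¹ ≡ 6 (mod 23), so λ ≡ 21.
  x = λ² - 14 - 18 = 441 - 32 ≡ 18; y = λ·(14 - 18) - 16 ≡ 15. → (18, 15)
12P: (18, 15) + (18, 8): same x and y₁ ≡ -y₂, so the sum is O.
12P = O, so the order is 12.

12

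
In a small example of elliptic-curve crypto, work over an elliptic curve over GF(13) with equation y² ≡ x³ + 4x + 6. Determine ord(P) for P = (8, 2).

2P: tangent at (8, 2): λ = (3·8² + 4)/(2·2) ≡ 1/4. 4⁻¹ ≡ 10 (mod 13), so λ ≡ 1·10 ≡ 10.
  x = λ² - 8 - 8 = 100 - 16 ≡ 6; y = λ·(8 - 6) - 2 ≡ 5. → (6, 5)
3P: (6, 5) + (8, 2). λ = (2 - 5)/(8 - 6) ≡ 10/2 mod 13. 2⁻¹ ≡ 7 (mod 13), so λ ≡ 5.
  x = λ² - 6 - 8 = 25 - 14 ≡ 11; y = λ·(6 - 11) - 5 ≡ 9. → (11, 9)
4P: (11, 9) + (8, 2). λ = (2 - 9)/(8 - 11) ≡ 6/10 mod 13. 10⁻¹ ≡ 4 (mod 13), so λ ≡ 11.
  x = λ² - 11 - 8 = 121 - 19 ≡ 11; y = λ·(11 - 11) - 9 ≡ 4. → (11, 4)
5P: (11, 4) + (8, 2). λ = (2 - 4)/(8 - 11) ≡ 11/10 mod 13. 10⁻¹ ≡ 4 (mod 13), so λ ≡ 5.
  x = λ² - 11 - 8 = 25 - 19 ≡ 6; y = λ·(11 - 6) - 4 ≡ 8. → (6, 8)
6P: (6, 8) + (8, 2). λ = (2 - 8)/(8 - 6) ≡ 7/2 mod 13. 2⁻¹ ≡ 7 (mod 13) since 2·7 = 14 ≡ 1, so λ ≡ 10.
  x = λ² - 6 - 8 = 100 - 14 ≡ 8; y = λ·(6 - 8) - 8 ≡ 11. → (8, 11)
7P: (8, 11) + (8, 2): same x and y₁ ≡ -y₂, so the sum is O.
7P = O, so the order is 7.

7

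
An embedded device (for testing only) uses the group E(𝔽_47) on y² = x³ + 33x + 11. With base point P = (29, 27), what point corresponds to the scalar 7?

Double-and-add on 7 = (111)₂. Start with P = (29, 27) for the leading 1-bit.
double: tangent at (29, 27): λ = (3·29² + 33)/(2·27) ≡ 18/7. 7⁻¹ ≡ 27 (mod 47), so λ ≡ 18·27 ≡ 16.
  x = λ² - 29 - 29 = 256 - 58 ≡ 10; y = λ·(29 - 10) - 27 ≡ 42. → (10, 42)
add P: (10, 42) + (29, 27). λ = (27 - 42)/(29 - 10) ≡ 32/19 mod 47. 19⁻¹ ≡ 5 (mod 47), so λ ≡ 19.
  x = λ² - 10 - 29 = 361 - 39 ≡ 40; y = λ·(10 - 40) - 42 ≡ 46. → (40, 46)
double: tangent at (40, 46): λ = (3·40² + 33)/(2·46) ≡ 39/45. 45⁻¹ ≡ 23 (mod 47) since 45·23 = 1035 ≡ 1, so λ ≡ 39·23 ≡ 4.
  x = λ² - 40 - 40 = 16 - 80 ≡ 30; y = λ·(40 - 30) - 46 ≡ 41. → (30, 41)
add P: (30, 41) + (29, 27). λ = (27 - 41)/(29 - 30) ≡ 33/46 mod 47. 46⁻¹ ≡ 46 (mod 47) since 46·46 = 2116 ≡ 1, so λ ≡ 14.
  x = λ² - 30 - 29 = 196 - 59 ≡ 43; y = λ·(30 - 43) - 41 ≡ 12. → (43, 12)

(43, 12)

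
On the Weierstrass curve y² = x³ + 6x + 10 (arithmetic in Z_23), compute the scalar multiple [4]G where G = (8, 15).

Double-and-add on 4 = (100)₂. Start with G = (8, 15) for the leading 1-bit.
double: tangent at (8, 15): λ = (3·8² + 6)/(2·15) ≡ 14/7. 7⁻¹ ≡ 10 (mod 23), so λ ≡ 14·10 ≡ 2.
  x = λ² - 8 - 8 = 4 - 16 ≡ 11; y = λ·(8 - 11) - 15 ≡ 2. → (11, 2)
double: tangent at (11, 2): λ = (3·11² + 6)/(2·2) ≡ 1/4. 4⁻¹ ≡ 6 (mod 23) since 4·6 = 24 ≡ 1, so λ ≡ 1·6 ≡ 6.
  x = λ² - 11 - 11 = 36 - 22 ≡ 14; y = λ·(11 - 14) - 2 ≡ 3. → (14, 3)

(14, 3)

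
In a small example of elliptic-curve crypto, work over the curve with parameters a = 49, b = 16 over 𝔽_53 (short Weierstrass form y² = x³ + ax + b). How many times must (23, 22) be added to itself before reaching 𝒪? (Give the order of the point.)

6

2P: tangent at (23, 22): λ = (3·23² + 49)/(2·22) ≡ 46/44. 44⁻¹ ≡ 47 (mod 53), so λ ≡ 46·47 ≡ 42.
  x = λ² - 23 - 23 = 1764 - 46 ≡ 22; y = λ·(23 - 22) - 22 ≡ 20. → (22, 20)
3P: (22, 20) + (23, 22). λ = (22 - 20)/(23 - 22) ≡ 2/1 mod 53. 1⁻¹ ≡ 1 (mod 53), so λ ≡ 2.
  x = λ² - 22 - 23 = 4 - 45 ≡ 12; y = λ·(22 - 12) - 20 ≡ 0. → (12, 0)
4P: (12, 0) + (23, 22). λ = (22 - 0)/(23 - 12) ≡ 22/11 mod 53. 11⁻¹ ≡ 29 (mod 53) since 11·29 = 319 ≡ 1, so λ ≡ 2.
  x = λ² - 12 - 23 = 4 - 35 ≡ 22; y = λ·(12 - 22) - 0 ≡ 33. → (22, 33)
5P: (22, 33) + (23, 22). λ = (22 - 33)/(23 - 22) ≡ 42/1 mod 53. 1⁻¹ ≡ 1 (mod 53), so λ ≡ 42.
  x = λ² - 22 - 23 = 1764 - 45 ≡ 23; y = λ·(22 - 23) - 33 ≡ 31. → (23, 31)
6P: (23, 31) + (23, 22): same x and y₁ ≡ -y₂, so the sum is 𝒪.
6P = 𝒪, so the order is 6.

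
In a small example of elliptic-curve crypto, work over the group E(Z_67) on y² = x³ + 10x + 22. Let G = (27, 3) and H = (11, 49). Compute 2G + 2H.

First 2G:
Repeated addition: build up to 2G.
2G: tangent at (27, 3): λ = (3·27² + 10)/(2·3) ≡ 53/6. 6⁻¹ ≡ 56 (mod 67), so λ ≡ 53·56 ≡ 20.
  x = λ² - 27 - 27 = 400 - 54 ≡ 11; y = λ·(27 - 11) - 3 ≡ 49. → (11, 49)
2G = (11, 49).
Next 2H:
Repeated addition: build up to 2H.
2H: tangent at (11, 49): λ = (3·11² + 10)/(2·49) ≡ 38/31. 31⁻¹ ≡ 13 (mod 67), so λ ≡ 38·13 ≡ 25.
  x = λ² - 11 - 11 = 625 - 22 ≡ 0; y = λ·(11 - 0) - 49 ≡ 25. → (0, 25)
2H = (0, 25).
Finally 2G + 2H:
(11, 49) + (0, 25). λ = (25 - 49)/(0 - 11) ≡ 43/56 mod 67. 56⁻¹ ≡ 6 (mod 67), so λ ≡ 57.
  x = λ² - 11 - 0 = 3249 - 11 ≡ 22; y = λ·(11 - 22) - 49 ≡ 61. → (22, 61)

(22, 61)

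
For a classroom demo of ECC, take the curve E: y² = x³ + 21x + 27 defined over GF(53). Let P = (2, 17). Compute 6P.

(1, 7)

Double-and-add on 6 = (110)₂. Start with P = (2, 17) for the leading 1-bit.
double: tangent at (2, 17): λ = (3·2² + 21)/(2·17) ≡ 33/34. 34⁻¹ ≡ 39 (mod 53), so λ ≡ 33·39 ≡ 15.
  x = λ² - 2 - 2 = 225 - 4 ≡ 9; y = λ·(2 - 9) - 17 ≡ 37. → (9, 37)
add P: (9, 37) + (2, 17). λ = (17 - 37)/(2 - 9) ≡ 33/46 mod 53. 46⁻¹ ≡ 15 (mod 53) since 46·15 = 690 ≡ 1, so λ ≡ 18.
  x = λ² - 9 - 2 = 324 - 11 ≡ 48; y = λ·(9 - 48) - 37 ≡ 3. → (48, 3)
double: tangent at (48, 3): λ = (3·48² + 21)/(2·3) ≡ 43/6. 6⁻¹ ≡ 9 (mod 53), so λ ≡ 43·9 ≡ 16.
  x = λ² - 48 - 48 = 256 - 96 ≡ 1; y = λ·(48 - 1) - 3 ≡ 7. → (1, 7)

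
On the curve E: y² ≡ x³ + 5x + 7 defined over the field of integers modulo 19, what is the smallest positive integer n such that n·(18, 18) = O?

2P: tangent at (18, 18): λ = (3·18² + 5)/(2·18) ≡ 8/17. 17⁻¹ ≡ 9 (mod 19), so λ ≡ 8·9 ≡ 15.
  x = λ² - 18 - 18 = 225 - 36 ≡ 18; y = λ·(18 - 18) - 18 ≡ 1. → (18, 1)
3P: (18, 1) + (18, 18): same x and y₁ ≡ -y₂, so the sum is O.
3P = O, so the order is 3.

3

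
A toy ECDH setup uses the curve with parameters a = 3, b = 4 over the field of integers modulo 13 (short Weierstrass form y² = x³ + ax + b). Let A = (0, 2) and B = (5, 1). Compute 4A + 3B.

First 4A:
Double-and-add on 4 = (100)₂. Start with A = (0, 2) for the leading 1-bit.
double: tangent at (0, 2): λ = (3·0² + 3)/(2·2) ≡ 3/4. 4⁻¹ ≡ 10 (mod 13), so λ ≡ 3·10 ≡ 4.
  x = λ² - 0 - 0 = 16 - 0 ≡ 3; y = λ·(0 - 3) - 2 ≡ 12. → (3, 12)
double: tangent at (3, 12): λ = (3·3² + 3)/(2·12) ≡ 4/11. 11⁻¹ ≡ 6 (mod 13), so λ ≡ 4·6 ≡ 11.
  x = λ² - 3 - 3 = 121 - 6 ≡ 11; y = λ·(3 - 11) - 12 ≡ 4. → (11, 4)
4A = (11, 4).
Next 3B:
Repeated addition: build up to 3B.
2B: tangent at (5, 1): λ = (3·5² + 3)/(2·1) ≡ 0/2. 2⁻¹ ≡ 7 (mod 13) since 2·7 = 14 ≡ 1, so λ ≡ 0·7 ≡ 0.
  x = λ² - 5 - 5 = 0 - 10 ≡ 3; y = λ·(5 - 3) - 1 ≡ 12. → (3, 12)
3B: (3, 12) + (5, 1). λ = (1 - 12)/(5 - 3) ≡ 2/2 mod 13. 2⁻¹ ≡ 7 (mod 13), so λ ≡ 1.
  x = λ² - 3 - 5 = 1 - 8 ≡ 6; y = λ·(3 - 6) - 12 ≡ 11. → (6, 11)
3B = (6, 11).
Finally 4A + 3B:
(11, 4) + (6, 11). λ = (11 - 4)/(6 - 11) ≡ 7/8 mod 13. 8⁻¹ ≡ 5 (mod 13), so λ ≡ 9.
  x = λ² - 11 - 6 = 81 - 17 ≡ 12; y = λ·(11 - 12) - 4 ≡ 0. → (12, 0)

(12, 0)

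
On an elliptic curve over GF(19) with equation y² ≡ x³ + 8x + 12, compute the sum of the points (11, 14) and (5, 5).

(10, 16)

(11, 14) + (5, 5). λ = (5 - 14)/(5 - 11) ≡ 10/13 mod 19. 13⁻¹ ≡ 3 (mod 19), so λ ≡ 11.
  x = λ² - 11 - 5 = 121 - 16 ≡ 10; y = λ·(11 - 10) - 14 ≡ 16. → (10, 16)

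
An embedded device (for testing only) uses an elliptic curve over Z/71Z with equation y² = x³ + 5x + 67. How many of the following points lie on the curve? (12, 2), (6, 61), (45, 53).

(12, 2): 2² ≡ 4, rhs ≡ 9 → off.
(6, 61): 61² ≡ 29, rhs ≡ 29 → on.
(45, 53): 53² ≡ 40, rhs ≡ 40 → on.

2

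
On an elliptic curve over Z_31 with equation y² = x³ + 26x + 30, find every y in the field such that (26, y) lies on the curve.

x³ + 26x + 30 = 18282 ≡ 23 (mod 31).
23 is a non-residue mod 31; no y exists.

none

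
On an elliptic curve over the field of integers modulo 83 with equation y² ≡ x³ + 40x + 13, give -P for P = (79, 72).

(79, 11)

-(79, 72) = (79, -72 mod 83) = (79, 11).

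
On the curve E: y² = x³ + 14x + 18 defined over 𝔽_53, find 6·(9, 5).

(46, 52)

Write P = (9, 5).
Double-and-add on 6 = (110)₂. Start with P = (9, 5) for the leading 1-bit.
double: tangent at (9, 5): λ = (3·9² + 14)/(2·5) ≡ 45/10. 10⁻¹ ≡ 16 (mod 53) since 10·16 = 160 ≡ 1, so λ ≡ 45·16 ≡ 31.
  x = λ² - 9 - 9 = 961 - 18 ≡ 42; y = λ·(9 - 42) - 5 ≡ 32. → (42, 32)
add P: (42, 32) + (9, 5). λ = (5 - 32)/(9 - 42) ≡ 26/20 mod 53. 20⁻¹ ≡ 8 (mod 53) since 20·8 = 160 ≡ 1, so λ ≡ 49.
  x = λ² - 42 - 9 = 2401 - 51 ≡ 18; y = λ·(42 - 18) - 32 ≡ 31. → (18, 31)
double: tangent at (18, 31): λ = (3·18² + 14)/(2·31) ≡ 32/9. 9⁻¹ ≡ 6 (mod 53) since 9·6 = 54 ≡ 1, so λ ≡ 32·6 ≡ 33.
  x = λ² - 18 - 18 = 1089 - 36 ≡ 46; y = λ·(18 - 46) - 31 ≡ 52. → (46, 52)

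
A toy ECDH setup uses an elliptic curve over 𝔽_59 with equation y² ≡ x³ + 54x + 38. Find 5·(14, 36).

(36, 9)

Write P = (14, 36).
Double-and-add on 5 = (101)₂. Start with P = (14, 36) for the leading 1-bit.
double: tangent at (14, 36): λ = (3·14² + 54)/(2·36) ≡ 52/13. 13⁻¹ ≡ 50 (mod 59), so λ ≡ 52·50 ≡ 4.
  x = λ² - 14 - 14 = 16 - 28 ≡ 47; y = λ·(14 - 47) - 36 ≡ 9. → (47, 9)
double: tangent at (47, 9): λ = (3·47² + 54)/(2·9) ≡ 14/18. 18⁻¹ ≡ 23 (mod 59), so λ ≡ 14·23 ≡ 27.
  x = λ² - 47 - 47 = 729 - 94 ≡ 45; y = λ·(47 - 45) - 9 ≡ 45. → (45, 45)
add P: (45, 45) + (14, 36). λ = (36 - 45)/(14 - 45) ≡ 50/28 mod 59. 28⁻¹ ≡ 19 (mod 59) since 28·19 = 532 ≡ 1, so λ ≡ 6.
  x = λ² - 45 - 14 = 36 - 59 ≡ 36; y = λ·(45 - 36) - 45 ≡ 9. → (36, 9)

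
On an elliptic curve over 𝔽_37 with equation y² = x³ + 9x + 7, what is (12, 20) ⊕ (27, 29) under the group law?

(12, 20) + (27, 29). λ = (29 - 20)/(27 - 12) ≡ 9/15 mod 37. 15⁻¹ ≡ 5 (mod 37), so λ ≡ 8.
  x = λ² - 12 - 27 = 64 - 39 ≡ 25; y = λ·(12 - 25) - 20 ≡ 24. → (25, 24)

(25, 24)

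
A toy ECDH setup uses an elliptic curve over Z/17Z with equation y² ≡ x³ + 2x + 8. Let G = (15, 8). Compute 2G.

tangent at (15, 8): λ = (3·15² + 2)/(2·8) ≡ 14/16. 16⁻¹ ≡ 16 (mod 17), so λ ≡ 14·16 ≡ 3.
  x = λ² - 15 - 15 = 9 - 30 ≡ 13; y = λ·(15 - 13) - 8 ≡ 15. → (13, 15)

(13, 15)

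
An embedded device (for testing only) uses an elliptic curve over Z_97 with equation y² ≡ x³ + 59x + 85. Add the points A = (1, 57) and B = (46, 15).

(1, 57) + (46, 15). λ = (15 - 57)/(46 - 1) ≡ 55/45 mod 97. 45⁻¹ ≡ 69 (mod 97) since 45·69 = 3105 ≡ 1, so λ ≡ 12.
  x = λ² - 1 - 46 = 144 - 47 ≡ 0; y = λ·(1 - 0) - 57 ≡ 52. → (0, 52)

(0, 52)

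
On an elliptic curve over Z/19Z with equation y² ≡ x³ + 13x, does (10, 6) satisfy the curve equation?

y² = 6² ≡ 17; x³ + 13x + 0 = 1130 ≡ 9 (mod 19). 17 ≠ 9.

no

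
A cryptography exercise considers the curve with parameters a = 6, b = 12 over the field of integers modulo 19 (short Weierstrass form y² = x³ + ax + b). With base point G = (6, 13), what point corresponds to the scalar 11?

(6, 6)

Repeated addition: build up to 11G.
2G: tangent at (6, 13): λ = (3·6² + 6)/(2·13) ≡ 0/7. 7⁻¹ ≡ 11 (mod 19), so λ ≡ 0·11 ≡ 0.
  x = λ² - 6 - 6 = 0 - 12 ≡ 7; y = λ·(6 - 7) - 13 ≡ 6. → (7, 6)
3G: (7, 6) + (6, 13). λ = (13 - 6)/(6 - 7) ≡ 7/18 mod 19. 18⁻¹ ≡ 18 (mod 19), so λ ≡ 12.
  x = λ² - 7 - 6 = 144 - 13 ≡ 17; y = λ·(7 - 17) - 6 ≡ 7. → (17, 7)
4G: (17, 7) + (6, 13). λ = (13 - 7)/(6 - 17) ≡ 6/8 mod 19. 8⁻¹ ≡ 12 (mod 19), so λ ≡ 15.
  x = λ² - 17 - 6 = 225 - 23 ≡ 12; y = λ·(17 - 12) - 7 ≡ 11. → (12, 11)
5G: (12, 11) + (6, 13). λ = (13 - 11)/(6 - 12) ≡ 2/13 mod 19. 13⁻¹ ≡ 3 (mod 19), so λ ≡ 6.
  x = λ² - 12 - 6 = 36 - 18 ≡ 18; y = λ·(12 - 18) - 11 ≡ 10. → (18, 10)
6G: (18, 10) + (6, 13). λ = (13 - 10)/(6 - 18) ≡ 3/7 mod 19. 7⁻¹ ≡ 11 (mod 19) since 7·11 = 77 ≡ 1, so λ ≡ 14.
  x = λ² - 18 - 6 = 196 - 24 ≡ 1; y = λ·(18 - 1) - 10 ≡ 0. → (1, 0)
7G: (1, 0) + (6, 13). λ = (13 - 0)/(6 - 1) ≡ 13/5 mod 19. 5⁻¹ ≡ 4 (mod 19), so λ ≡ 14.
  x = λ² - 1 - 6 = 196 - 7 ≡ 18; y = λ·(1 - 18) - 0 ≡ 9. → (18, 9)
8G: (18, 9) + (6, 13). λ = (13 - 9)/(6 - 18) ≡ 4/7 mod 19. 7⁻¹ ≡ 11 (mod 19) since 7·11 = 77 ≡ 1, so λ ≡ 6.
  x = λ² - 18 - 6 = 36 - 24 ≡ 12; y = λ·(18 - 12) - 9 ≡ 8. → (12, 8)
9G: (12, 8) + (6, 13). λ = (13 - 8)/(6 - 12) ≡ 5/13 mod 19. 13⁻¹ ≡ 3 (mod 19) since 13·3 = 39 ≡ 1, so λ ≡ 15.
  x = λ² - 12 - 6 = 225 - 18 ≡ 17; y = λ·(12 - 17) - 8 ≡ 12. → (17, 12)
10G: (17, 12) + (6, 13). λ = (13 - 12)/(6 - 17) ≡ 1/8 mod 19. 8⁻¹ ≡ 12 (mod 19), so λ ≡ 12.
  x = λ² - 17 - 6 = 144 - 23 ≡ 7; y = λ·(17 - 7) - 12 ≡ 13. → (7, 13)
11G: (7, 13) + (6, 13). λ = (13 - 13)/(6 - 7) ≡ 0/18 mod 19. 18⁻¹ ≡ 18 (mod 19), so λ ≡ 0.
  x = λ² - 7 - 6 = 0 - 13 ≡ 6; y = λ·(7 - 6) - 13 ≡ 6. → (6, 6)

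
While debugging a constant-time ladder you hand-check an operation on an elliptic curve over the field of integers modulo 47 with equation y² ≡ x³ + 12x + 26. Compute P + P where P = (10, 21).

(16, 15)

tangent at (10, 21): λ = (3·10² + 12)/(2·21) ≡ 30/42. 42⁻¹ ≡ 28 (mod 47) since 42·28 = 1176 ≡ 1, so λ ≡ 30·28 ≡ 41.
  x = λ² - 10 - 10 = 1681 - 20 ≡ 16; y = λ·(10 - 16) - 21 ≡ 15. → (16, 15)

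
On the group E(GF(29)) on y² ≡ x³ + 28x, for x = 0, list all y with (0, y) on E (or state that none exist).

0

x³ + 28x + 0 = 0 ≡ 0 (mod 29).
Only y = 0 satisfies y² ≡ 0.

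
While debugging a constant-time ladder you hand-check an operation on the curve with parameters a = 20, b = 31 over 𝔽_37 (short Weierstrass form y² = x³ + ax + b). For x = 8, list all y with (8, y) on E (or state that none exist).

0

x³ + 20x + 31 = 703 ≡ 0 (mod 37).
Only y = 0 satisfies y² ≡ 0.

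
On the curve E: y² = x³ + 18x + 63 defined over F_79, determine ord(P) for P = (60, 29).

10

2P: tangent at (60, 29): λ = (3·60² + 18)/(2·29) ≡ 74/58. 58⁻¹ ≡ 15 (mod 79) since 58·15 = 870 ≡ 1, so λ ≡ 74·15 ≡ 4.
  x = λ² - 60 - 60 = 16 - 120 ≡ 54; y = λ·(60 - 54) - 29 ≡ 74. → (54, 74)
3P: (54, 74) + (60, 29). λ = (29 - 74)/(60 - 54) ≡ 34/6 mod 79. 6⁻¹ ≡ 66 (mod 79) since 6·66 = 396 ≡ 1, so λ ≡ 32.
  x = λ² - 54 - 60 = 1024 - 114 ≡ 41; y = λ·(54 - 41) - 74 ≡ 26. → (41, 26)
4P: (41, 26) + (60, 29). λ = (29 - 26)/(60 - 41) ≡ 3/19 mod 79. 19⁻¹ ≡ 25 (mod 79), so λ ≡ 75.
  x = λ² - 41 - 60 = 5625 - 101 ≡ 73; y = λ·(41 - 73) - 26 ≡ 23. → (73, 23)
5P: (73, 23) + (60, 29). λ = (29 - 23)/(60 - 73) ≡ 6/66 mod 79. 66⁻¹ ≡ 6 (mod 79), so λ ≡ 36.
  x = λ² - 73 - 60 = 1296 - 133 ≡ 57; y = λ·(73 - 57) - 23 ≡ 0. → (57, 0)
6P: (57, 0) + (60, 29). λ = (29 - 0)/(60 - 57) ≡ 29/3 mod 79. 3⁻¹ ≡ 53 (mod 79), so λ ≡ 36.
  x = λ² - 57 - 60 = 1296 - 117 ≡ 73; y = λ·(57 - 73) - 0 ≡ 56. → (73, 56)
7P: (73, 56) + (60, 29). λ = (29 - 56)/(60 - 73) ≡ 52/66 mod 79. 66⁻¹ ≡ 6 (mod 79) since 66·6 = 396 ≡ 1, so λ ≡ 75.
  x = λ² - 73 - 60 = 5625 - 133 ≡ 41; y = λ·(73 - 41) - 56 ≡ 53. → (41, 53)
8P: (41, 53) + (60, 29). λ = (29 - 53)/(60 - 41) ≡ 55/19 mod 79. 19⁻¹ ≡ 25 (mod 79), so λ ≡ 32.
  x = λ² - 41 - 60 = 1024 - 101 ≡ 54; y = λ·(41 - 54) - 53 ≡ 5. → (54, 5)
9P: (54, 5) + (60, 29). λ = (29 - 5)/(60 - 54) ≡ 24/6 mod 79. 6⁻¹ ≡ 66 (mod 79), so λ ≡ 4.
  x = λ² - 54 - 60 = 16 - 114 ≡ 60; y = λ·(54 - 60) - 5 ≡ 50. → (60, 50)
10P: (60, 50) + (60, 29): same x and y₁ ≡ -y₂, so the sum is 𝒪.
10P = 𝒪, so the order is 10.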